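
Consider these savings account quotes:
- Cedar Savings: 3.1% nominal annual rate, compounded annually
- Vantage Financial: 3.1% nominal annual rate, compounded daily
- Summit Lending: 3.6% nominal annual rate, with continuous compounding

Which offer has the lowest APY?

Cedar Savings

Cedar Savings: compounded annually, EAR = 3.100%
Vantage Financial: (1 + 0.031/365)^365 − 1 = 3.148%
Summit Lending: e^0.036 − 1 = 3.666%
The lowest effective annual rate is Cedar Savings at 3.100%.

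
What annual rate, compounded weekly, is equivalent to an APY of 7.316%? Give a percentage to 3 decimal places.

(1 + r/52)^52 − 1 = 0.07316, so 1 + r/52 = 1.07316^(1/52).
r/52 = 0.001359, so r = 0.070656 = 7.066%.

7.066%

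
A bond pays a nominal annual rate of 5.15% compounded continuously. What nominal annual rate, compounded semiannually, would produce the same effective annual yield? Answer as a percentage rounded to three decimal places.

EAR under continuous compounding: e^0.0515 − 1 = 0.052849.
Solve (1 + r/2)^2 = 1.052849: r/2 = 1.052849^(1/2) − 1 = 0.026084, so r = 0.052169 = 5.217%.

5.217%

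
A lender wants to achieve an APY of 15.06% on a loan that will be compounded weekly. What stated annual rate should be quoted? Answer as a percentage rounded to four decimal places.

(1 + r/52)^52 − 1 = 0.1506, so 1 + r/52 = 1.1506^(1/52).
r/52 = 0.002701, so r = 0.140473 = 14.0473%.

14.0473%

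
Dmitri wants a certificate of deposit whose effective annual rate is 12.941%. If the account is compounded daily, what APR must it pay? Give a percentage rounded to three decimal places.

12.172%

(1 + r/365)^365 − 1 = 0.12941, so 1 + r/365 = 1.12941^(1/365).
r/365 = 0.000333, so r = 0.121716 = 12.172%.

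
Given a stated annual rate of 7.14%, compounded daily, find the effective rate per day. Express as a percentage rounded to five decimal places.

With a nominal annual rate compounded daily, the periodic rate is the nominal rate divided by 365.
i = 0.0714 / 365 = 0.0001956 = 0.01956%.

0.01956%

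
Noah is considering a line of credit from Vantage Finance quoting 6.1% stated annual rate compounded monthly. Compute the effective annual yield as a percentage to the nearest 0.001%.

6.273%

EAR = (1 + 0.061/12)^12 − 1.
= 1.062735 − 1 = 6.273%.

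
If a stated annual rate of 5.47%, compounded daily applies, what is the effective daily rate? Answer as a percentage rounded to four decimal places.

0.0150%

With a nominal annual rate compounded daily, the periodic rate is the nominal rate divided by 365.
i = 0.0547 / 365 = 0.0001499 = 0.0150%.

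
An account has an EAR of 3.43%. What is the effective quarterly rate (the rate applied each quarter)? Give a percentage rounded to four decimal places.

The per-quarter rate i satisfies (1 + i)^4 = 1 + 0.0343.
i = 1.0343^(1/4) − 1 = 0.0084669 = 0.8467%.

0.8467%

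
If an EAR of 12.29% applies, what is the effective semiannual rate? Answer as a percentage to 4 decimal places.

5.9670%

The per-half-year rate i satisfies (1 + i)^2 = 1 + 0.1229.
i = 1.1229^(1/2) − 1 = 0.0596698 = 5.9670%.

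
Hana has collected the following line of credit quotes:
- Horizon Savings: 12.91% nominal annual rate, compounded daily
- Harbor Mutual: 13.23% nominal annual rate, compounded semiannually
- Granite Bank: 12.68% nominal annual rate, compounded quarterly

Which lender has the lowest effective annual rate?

Horizon Savings: (1 + 0.1291/365)^365 − 1 = 13.778%
Harbor Mutual: (1 + 0.1323/2)^2 − 1 = 13.668%
Granite Bank: (1 + 0.1268/4)^4 − 1 = 13.296%
The lowest effective annual rate is Granite Bank at 13.296%.

Granite Bank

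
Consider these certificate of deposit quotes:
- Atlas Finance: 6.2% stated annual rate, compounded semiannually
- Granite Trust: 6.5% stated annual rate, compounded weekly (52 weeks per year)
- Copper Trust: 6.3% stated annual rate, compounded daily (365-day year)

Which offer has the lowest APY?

Atlas Finance

Atlas Finance: (1 + 0.062/2)^2 − 1 = 6.296%
Granite Trust: (1 + 0.065/52)^52 − 1 = 6.712%
Copper Trust: (1 + 0.063/365)^365 − 1 = 6.502%
The lowest effective annual rate is Atlas Finance at 6.296%.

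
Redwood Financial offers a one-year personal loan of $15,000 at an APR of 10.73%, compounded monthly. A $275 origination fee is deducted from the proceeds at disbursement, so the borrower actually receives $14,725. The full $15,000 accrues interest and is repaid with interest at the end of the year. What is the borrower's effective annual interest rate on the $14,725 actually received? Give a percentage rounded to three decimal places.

Amount owed after one year: 15,000 × (1 + 0.1073/12)^12 = 15,000 × 1.112737 = $16,691.06.
Effective rate on net proceeds: 16,691.06 / 14,725 − 1 = 0.133519 = 13.352%.

13.352%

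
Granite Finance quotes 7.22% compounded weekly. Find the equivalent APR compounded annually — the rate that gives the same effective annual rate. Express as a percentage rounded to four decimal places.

7.4816%

EAR = (1 + 0.0722/52)^52 − 1 = 0.074816.
Compounded annually, the equivalent nominal rate is the EAR itself: 7.4816%.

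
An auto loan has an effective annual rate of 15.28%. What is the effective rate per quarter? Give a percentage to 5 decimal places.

3.61878%

The per-quarter rate i satisfies (1 + i)^4 = 1 + 0.1528.
i = 1.1528^(1/4) − 1 = 0.0361878 = 3.61878%.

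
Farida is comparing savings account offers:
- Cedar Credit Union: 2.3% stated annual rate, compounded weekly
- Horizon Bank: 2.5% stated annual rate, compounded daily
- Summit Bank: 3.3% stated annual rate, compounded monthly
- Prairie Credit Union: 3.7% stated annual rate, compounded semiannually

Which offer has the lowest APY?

Cedar Credit Union: (1 + 0.023/52)^52 − 1 = 2.326%
Horizon Bank: (1 + 0.025/365)^365 − 1 = 2.531%
Summit Bank: (1 + 0.033/12)^12 − 1 = 3.350%
Prairie Credit Union: (1 + 0.037/2)^2 − 1 = 3.734%
The lowest effective annual rate is Cedar Credit Union at 2.326%.

Cedar Credit Union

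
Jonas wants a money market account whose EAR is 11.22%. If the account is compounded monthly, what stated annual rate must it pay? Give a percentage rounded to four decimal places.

(1 + r/12)^12 − 1 = 0.1122, so 1 + r/12 = 1.1122^(1/12).
r/12 = 0.008901, so r = 0.106813 = 10.6813%.

10.6813%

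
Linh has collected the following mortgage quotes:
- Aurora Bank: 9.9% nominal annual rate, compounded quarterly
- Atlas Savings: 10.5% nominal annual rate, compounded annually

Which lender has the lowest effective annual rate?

Aurora Bank

Aurora Bank: (1 + 0.099/4)^4 − 1 = 10.274%
Atlas Savings: compounded annually, EAR = 10.500%
The lowest effective annual rate is Aurora Bank at 10.274%.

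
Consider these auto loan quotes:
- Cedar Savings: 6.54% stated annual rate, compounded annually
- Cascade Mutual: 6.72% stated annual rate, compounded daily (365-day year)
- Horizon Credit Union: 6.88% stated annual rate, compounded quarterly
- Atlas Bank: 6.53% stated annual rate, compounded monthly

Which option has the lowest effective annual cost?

Cedar Savings: compounded annually, EAR = 6.540%
Cascade Mutual: (1 + 0.0672/365)^365 − 1 = 6.950%
Horizon Credit Union: (1 + 0.0688/4)^4 − 1 = 7.060%
Atlas Bank: (1 + 0.0653/12)^12 − 1 = 6.729%
The lowest effective annual rate is Cedar Savings at 6.540%.

Cedar Savings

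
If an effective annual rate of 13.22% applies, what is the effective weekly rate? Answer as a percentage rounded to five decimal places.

The per-week rate i satisfies (1 + i)^52 = 1 + 0.1322.
i = 1.1322^(1/52) − 1 = 0.0023906 = 0.23906%.

0.23906%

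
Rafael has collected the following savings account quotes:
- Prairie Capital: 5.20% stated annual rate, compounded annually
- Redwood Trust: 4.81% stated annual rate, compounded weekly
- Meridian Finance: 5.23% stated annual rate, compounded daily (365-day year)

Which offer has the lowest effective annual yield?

Redwood Trust

Prairie Capital: compounded annually, EAR = 5.200%
Redwood Trust: (1 + 0.0481/52)^52 − 1 = 4.925%
Meridian Finance: (1 + 0.0523/365)^365 − 1 = 5.369%
The lowest effective annual rate is Redwood Trust at 4.925%.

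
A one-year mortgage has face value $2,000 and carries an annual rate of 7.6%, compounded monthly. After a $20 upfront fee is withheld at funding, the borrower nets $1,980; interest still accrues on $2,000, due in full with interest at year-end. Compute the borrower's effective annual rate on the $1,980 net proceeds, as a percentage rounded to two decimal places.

8.96%

Amount owed after one year: 2,000 × (1 + 0.076/12)^12 = 2,000 × 1.078704 = $2,157.41.
Effective rate on net proceeds: 2,157.41 / 1,980 − 1 = 0.089600 = 8.96%.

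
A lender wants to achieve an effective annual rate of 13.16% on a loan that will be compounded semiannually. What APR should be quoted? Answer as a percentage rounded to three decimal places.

(1 + r/2)^2 − 1 = 0.1316, so 1 + r/2 = 1.1316^(1/2).
r/2 = 0.063767, so r = 0.127534 = 12.753%.

12.753%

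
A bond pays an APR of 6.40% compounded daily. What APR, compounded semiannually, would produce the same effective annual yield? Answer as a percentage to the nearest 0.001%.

EAR = (1 + 0.0640/365)^365 − 1 = 0.066086.
Solve (1 + r/2)^2 = 1.066086: r/2 = 1.066086^(1/2) − 1 = 0.032515, so r = 0.065029 = 6.503%.

6.503%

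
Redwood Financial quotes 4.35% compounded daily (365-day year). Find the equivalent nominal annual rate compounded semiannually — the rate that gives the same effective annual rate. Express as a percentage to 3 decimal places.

EAR = (1 + 0.0435/365)^365 − 1 = 0.044457.
Solve (1 + r/2)^2 = 1.044457: r/2 = 1.044457^(1/2) − 1 = 0.021987, so r = 0.043974 = 4.397%.

4.397%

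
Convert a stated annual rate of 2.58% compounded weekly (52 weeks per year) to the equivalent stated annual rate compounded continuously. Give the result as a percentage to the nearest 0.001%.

2.579%

EAR = (1 + 0.0258/52)^52 − 1 = 0.026129.
Equivalent continuous rate: r = ln(1 + 0.026129) = 0.025794 = 2.579%.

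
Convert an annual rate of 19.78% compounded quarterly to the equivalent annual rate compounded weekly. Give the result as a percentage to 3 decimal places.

EAR = (1 + 0.1978/4)^4 − 1 = 0.212961.
Solve (1 + r/52)^52 = 1.212961: r/52 = 1.212961^(1/52) − 1 = 0.003720, so r = 0.193424 = 19.342%.

19.342%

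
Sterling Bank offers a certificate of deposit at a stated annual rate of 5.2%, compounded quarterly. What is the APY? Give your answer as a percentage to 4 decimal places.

EAR = (1 + 0.052/4)^4 − 1.
= 1.053023 − 1 = 5.3023%.

5.3023%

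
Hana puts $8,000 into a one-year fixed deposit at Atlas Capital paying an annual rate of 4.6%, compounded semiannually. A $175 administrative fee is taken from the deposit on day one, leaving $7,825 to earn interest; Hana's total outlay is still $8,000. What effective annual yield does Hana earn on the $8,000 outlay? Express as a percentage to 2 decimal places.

Value after one year: 7,825 × (1 + 0.046/2)^2 = 7,825 × 1.046529 = $8,189.09.
Effective yield on the $8,000 outlay: 8,189.09 / 8,000 − 1 = 0.023636 = 2.36%.

2.36%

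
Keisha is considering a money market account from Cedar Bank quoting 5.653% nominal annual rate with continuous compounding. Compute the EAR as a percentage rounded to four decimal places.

With continuous compounding, EAR = e^0.05653 − 1.
e^0.05653 = 1.058158, so EAR = 0.058158 = 5.8158%.

5.8158%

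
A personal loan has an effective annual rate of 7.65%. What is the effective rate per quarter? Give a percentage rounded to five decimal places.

1.85996%

The per-quarter rate i satisfies (1 + i)^4 = 1 + 0.0765.
i = 1.0765^(1/4) − 1 = 0.0185996 = 1.85996%.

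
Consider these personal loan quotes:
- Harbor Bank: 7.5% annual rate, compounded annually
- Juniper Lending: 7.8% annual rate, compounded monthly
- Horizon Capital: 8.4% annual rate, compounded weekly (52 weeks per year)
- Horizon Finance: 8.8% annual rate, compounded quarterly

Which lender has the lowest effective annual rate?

Harbor Bank

Harbor Bank: compounded annually, EAR = 7.500%
Juniper Lending: (1 + 0.078/12)^12 − 1 = 8.085%
Horizon Capital: (1 + 0.084/52)^52 − 1 = 8.756%
Horizon Finance: (1 + 0.088/4)^4 − 1 = 9.095%
The lowest effective annual rate is Harbor Bank at 7.500%.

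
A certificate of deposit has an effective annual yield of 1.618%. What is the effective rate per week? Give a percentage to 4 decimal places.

0.0309%

The per-week rate i satisfies (1 + i)^52 = 1 + 0.01618.
i = 1.01618^(1/52) − 1 = 0.0003087 = 0.0309%.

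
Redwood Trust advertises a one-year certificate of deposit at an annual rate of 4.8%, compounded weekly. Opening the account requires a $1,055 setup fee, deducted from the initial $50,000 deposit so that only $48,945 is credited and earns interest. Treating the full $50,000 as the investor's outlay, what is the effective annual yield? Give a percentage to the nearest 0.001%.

Value after one year: 48,945 × (1 + 0.048/52)^52 = 48,945 × 1.049147 = $51,350.52.
Effective yield on the $50,000 outlay: 51,350.52 / 50,000 − 1 = 0.027010 = 2.701%.

2.701%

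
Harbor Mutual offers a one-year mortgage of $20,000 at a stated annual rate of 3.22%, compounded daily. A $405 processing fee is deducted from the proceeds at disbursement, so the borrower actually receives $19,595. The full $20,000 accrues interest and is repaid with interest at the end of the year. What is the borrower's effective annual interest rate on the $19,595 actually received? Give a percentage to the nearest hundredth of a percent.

Amount owed after one year: 20,000 × (1 + 0.0322/365)^365 = 20,000 × 1.032723 = $20,654.45.
Effective rate on net proceeds: 20,654.45 / 19,595 − 1 = 0.054067 = 5.41%.

5.41%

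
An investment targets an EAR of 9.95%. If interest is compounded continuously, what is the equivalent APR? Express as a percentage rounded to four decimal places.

9.4856%

Continuous: nominal r satisfies e^r − 1 = 0.0995.
r = ln(1 + 0.0995) = ln(1.0995) = 0.094856 = 9.4856%.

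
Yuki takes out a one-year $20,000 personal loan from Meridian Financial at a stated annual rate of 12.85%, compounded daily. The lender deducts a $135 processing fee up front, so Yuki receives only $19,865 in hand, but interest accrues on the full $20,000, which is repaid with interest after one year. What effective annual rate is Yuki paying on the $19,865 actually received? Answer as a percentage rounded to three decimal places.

Amount owed after one year: 20,000 × (1 + 0.1285/365)^365 = 20,000 × 1.137096 = $22,741.91.
Effective rate on net proceeds: 22,741.91 / 19,865 − 1 = 0.144823 = 14.482%.

14.482%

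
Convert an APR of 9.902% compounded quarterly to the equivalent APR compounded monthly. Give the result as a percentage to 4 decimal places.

EAR = (1 + 0.09902/4)^4 − 1 = 0.102758.
Solve (1 + r/12)^12 = 1.102758: r/12 = 1.102758^(1/12) − 1 = 0.008184, so r = 0.098214 = 9.8214%.

9.8214%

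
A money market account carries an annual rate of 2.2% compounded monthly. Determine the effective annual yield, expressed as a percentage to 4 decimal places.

EAR = (1 + 0.022/12)^12 − 1.
= (1 + 0.001833)^12 − 1 = 1.022223 − 1 = 2.2223%.

2.2223%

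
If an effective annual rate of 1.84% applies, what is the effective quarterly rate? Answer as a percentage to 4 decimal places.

0.4569%

The per-quarter rate i satisfies (1 + i)^4 = 1 + 0.0184.
i = 1.0184^(1/4) − 1 = 0.0045686 = 0.4569%.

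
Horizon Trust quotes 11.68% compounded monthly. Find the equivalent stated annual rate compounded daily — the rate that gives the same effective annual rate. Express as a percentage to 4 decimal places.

EAR = (1 + 0.1168/12)^12 − 1 = 0.123260.
Solve (1 + r/365)^365 = 1.123260: r/365 = 1.123260^(1/365) − 1 = 0.000319, so r = 0.116254 = 11.6254%.

11.6254%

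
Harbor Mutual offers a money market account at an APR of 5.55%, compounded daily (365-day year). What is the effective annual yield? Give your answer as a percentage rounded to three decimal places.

EAR = (1 + 0.0555/365)^365 − 1.
= (1 + 0.000152)^365 − 1 = 1.057065 − 1 = 5.706%.

5.706%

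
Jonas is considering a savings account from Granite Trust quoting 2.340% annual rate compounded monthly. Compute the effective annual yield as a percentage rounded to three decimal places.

2.365%

EAR = (1 + 0.02340/12)^12 − 1.
= (1 + 0.001950)^12 − 1 = 1.023653 − 1 = 2.365%.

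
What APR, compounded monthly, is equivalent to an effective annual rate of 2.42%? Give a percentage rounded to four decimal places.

(1 + r/12)^12 − 1 = 0.0242, so 1 + r/12 = 1.0242^(1/12).
r/12 = 0.001995, so r = 0.023936 = 2.3936%.

2.3936%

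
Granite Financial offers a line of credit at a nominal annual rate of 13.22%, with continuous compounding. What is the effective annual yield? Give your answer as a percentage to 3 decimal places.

With continuous compounding, EAR = e^0.1322 − 1.
e^0.1322 = 1.141337, so EAR = 0.141337 = 14.134%.

14.134%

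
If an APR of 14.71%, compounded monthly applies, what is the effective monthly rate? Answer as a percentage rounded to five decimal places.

1.22583%

With a nominal annual rate compounded monthly, the periodic rate is the nominal rate divided by 12.
i = 0.1471 / 12 = 0.0122583 = 1.22583%.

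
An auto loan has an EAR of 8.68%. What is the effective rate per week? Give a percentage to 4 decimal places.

The per-week rate i satisfies (1 + i)^52 = 1 + 0.0868.
i = 1.0868^(1/52) − 1 = 0.0016020 = 0.1602%.

0.1602%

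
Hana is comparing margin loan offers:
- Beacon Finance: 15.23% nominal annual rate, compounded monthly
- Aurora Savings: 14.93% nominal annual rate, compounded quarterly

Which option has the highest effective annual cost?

Beacon Finance

Beacon Finance: (1 + 0.1523/12)^12 − 1 = 16.339%
Aurora Savings: (1 + 0.1493/4)^4 − 1 = 15.787%
The highest effective annual rate is Beacon Finance at 16.339%.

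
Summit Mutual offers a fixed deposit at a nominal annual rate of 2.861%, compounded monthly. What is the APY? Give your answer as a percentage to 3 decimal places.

EAR = (1 + 0.02861/12)^12 − 1.
= 1.028988 − 1 = 2.899%.

2.899%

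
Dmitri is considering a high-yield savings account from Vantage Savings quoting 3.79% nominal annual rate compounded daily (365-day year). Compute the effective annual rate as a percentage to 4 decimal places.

3.8625%

EAR = (1 + 0.0379/365)^365 − 1.
= (1 + 0.000104)^365 − 1 = 1.038625 − 1 = 3.8625%.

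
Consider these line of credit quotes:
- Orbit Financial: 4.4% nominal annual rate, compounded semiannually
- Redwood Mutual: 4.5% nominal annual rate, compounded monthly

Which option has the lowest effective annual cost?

Orbit Financial: (1 + 0.044/2)^2 − 1 = 4.448%
Redwood Mutual: (1 + 0.045/12)^12 − 1 = 4.594%
The lowest effective annual rate is Orbit Financial at 4.448%.

Orbit Financial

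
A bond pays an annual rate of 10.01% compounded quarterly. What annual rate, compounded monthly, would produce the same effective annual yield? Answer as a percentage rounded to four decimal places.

EAR = (1 + 0.1001/4)^4 − 1 = 0.103921.
Solve (1 + r/12)^12 = 1.103921: r/12 = 1.103921^(1/12) − 1 = 0.008273, so r = 0.099276 = 9.9276%.

9.9276%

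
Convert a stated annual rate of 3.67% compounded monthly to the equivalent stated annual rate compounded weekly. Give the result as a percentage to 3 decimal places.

3.666%

EAR = (1 + 0.0367/12)^12 − 1 = 0.037324.
Solve (1 + r/52)^52 = 1.037324: r/52 = 1.037324^(1/52) − 1 = 0.000705, so r = 0.036657 = 3.666%.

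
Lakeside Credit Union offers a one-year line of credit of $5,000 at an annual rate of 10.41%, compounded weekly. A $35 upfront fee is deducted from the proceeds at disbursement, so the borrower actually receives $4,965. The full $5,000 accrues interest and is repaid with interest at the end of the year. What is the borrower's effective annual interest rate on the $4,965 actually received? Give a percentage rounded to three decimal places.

11.742%

Amount owed after one year: 5,000 × (1 + 0.1041/52)^52 = 5,000 × 1.109596 = $5,547.98.
Effective rate on net proceeds: 5,547.98 / 4,965 − 1 = 0.117418 = 11.742%.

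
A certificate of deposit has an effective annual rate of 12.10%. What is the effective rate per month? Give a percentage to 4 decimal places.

The per-month rate i satisfies (1 + i)^12 = 1 + 0.1210.
i = 1.1210^(1/12) − 1 = 0.0095639 = 0.9564%.

0.9564%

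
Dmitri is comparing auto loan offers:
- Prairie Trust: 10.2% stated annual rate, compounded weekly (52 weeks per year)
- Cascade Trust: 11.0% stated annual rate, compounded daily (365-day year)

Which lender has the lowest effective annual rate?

Prairie Trust

Prairie Trust: (1 + 0.102/52)^52 − 1 = 10.727%
Cascade Trust: (1 + 0.110/365)^365 − 1 = 11.626%
The lowest effective annual rate is Prairie Trust at 10.727%.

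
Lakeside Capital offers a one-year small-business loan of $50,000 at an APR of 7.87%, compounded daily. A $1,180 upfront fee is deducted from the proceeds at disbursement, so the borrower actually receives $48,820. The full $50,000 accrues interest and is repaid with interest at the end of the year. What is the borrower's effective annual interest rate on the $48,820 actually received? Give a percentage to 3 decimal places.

10.802%

Amount owed after one year: 50,000 × (1 + 0.0787/365)^365 = 50,000 × 1.081871 = $54,093.53.
Effective rate on net proceeds: 54,093.53 / 48,820 − 1 = 0.108020 = 10.802%.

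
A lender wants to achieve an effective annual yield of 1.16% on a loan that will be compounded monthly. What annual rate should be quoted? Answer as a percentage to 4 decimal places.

1.1539%

(1 + r/12)^12 − 1 = 0.0116, so 1 + r/12 = 1.0116^(1/12).
r/12 = 0.000962, so r = 0.011539 = 1.1539%.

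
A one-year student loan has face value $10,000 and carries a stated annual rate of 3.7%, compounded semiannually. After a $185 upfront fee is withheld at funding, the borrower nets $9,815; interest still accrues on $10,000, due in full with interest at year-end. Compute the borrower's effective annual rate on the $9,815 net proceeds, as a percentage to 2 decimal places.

5.69%

Amount owed after one year: 10,000 × (1 + 0.037/2)^2 = 10,000 × 1.037342 = $10,373.42.
Effective rate on net proceeds: 10,373.42 / 9,815 − 1 = 0.056895 = 5.69%.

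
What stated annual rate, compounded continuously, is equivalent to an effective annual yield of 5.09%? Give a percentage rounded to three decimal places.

Continuous: nominal r satisfies e^r − 1 = 0.0509.
r = ln(1 + 0.0509) = ln(1.0509) = 0.049647 = 4.965%.

4.965%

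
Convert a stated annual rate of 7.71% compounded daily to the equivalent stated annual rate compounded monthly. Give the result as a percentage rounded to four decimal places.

EAR = (1 + 0.0771/365)^365 − 1 = 0.080141.
Solve (1 + r/12)^12 = 1.080141: r/12 = 1.080141^(1/12) − 1 = 0.006445, so r = 0.077340 = 7.7340%.

7.7340%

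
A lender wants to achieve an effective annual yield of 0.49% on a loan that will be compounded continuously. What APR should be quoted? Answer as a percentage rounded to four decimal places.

0.4888%

Continuous: nominal r satisfies e^r − 1 = 0.0049.
r = ln(1 + 0.0049) = ln(1.0049) = 0.004888 = 0.4888%.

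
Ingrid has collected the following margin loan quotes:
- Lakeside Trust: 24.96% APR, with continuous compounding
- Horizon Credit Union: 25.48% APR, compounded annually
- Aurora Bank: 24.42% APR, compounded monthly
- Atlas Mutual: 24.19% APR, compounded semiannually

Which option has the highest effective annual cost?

Lakeside Trust: e^0.2496 − 1 = 28.351%
Horizon Credit Union: compounded annually, EAR = 25.480%
Aurora Bank: (1 + 0.2442/12)^12 − 1 = 27.347%
Atlas Mutual: (1 + 0.2419/2)^2 − 1 = 25.653%
The highest effective annual rate is Lakeside Trust at 28.351%.

Lakeside Trust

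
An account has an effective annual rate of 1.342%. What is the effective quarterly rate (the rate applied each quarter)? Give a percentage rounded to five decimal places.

0.33382%

The per-quarter rate i satisfies (1 + i)^4 = 1 + 0.01342.
i = 1.01342^(1/4) − 1 = 0.0033382 = 0.33382%.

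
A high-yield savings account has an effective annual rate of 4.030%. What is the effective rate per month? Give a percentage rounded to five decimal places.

0.32979%

The per-month rate i satisfies (1 + i)^12 = 1 + 0.04030.
i = 1.04030^(1/12) − 1 = 0.0032979 = 0.32979%.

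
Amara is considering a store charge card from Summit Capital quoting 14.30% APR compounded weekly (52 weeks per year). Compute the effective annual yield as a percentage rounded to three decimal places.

15.350%

EAR = (1 + 0.1430/52)^52 − 1.
= 1.153503 − 1 = 15.350%.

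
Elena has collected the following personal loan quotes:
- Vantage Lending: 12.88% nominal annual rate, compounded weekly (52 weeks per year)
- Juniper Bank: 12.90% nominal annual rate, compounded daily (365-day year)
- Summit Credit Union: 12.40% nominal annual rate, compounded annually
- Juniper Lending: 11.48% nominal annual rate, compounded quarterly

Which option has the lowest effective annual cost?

Vantage Lending: (1 + 0.1288/52)^52 − 1 = 13.728%
Juniper Bank: (1 + 0.1290/365)^365 − 1 = 13.766%
Summit Credit Union: compounded annually, EAR = 12.400%
Juniper Lending: (1 + 0.1148/4)^4 − 1 = 11.984%
The lowest effective annual rate is Juniper Lending at 11.984%.

Juniper Lending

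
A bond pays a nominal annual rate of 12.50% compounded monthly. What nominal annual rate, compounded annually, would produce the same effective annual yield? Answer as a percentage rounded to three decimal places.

EAR = (1 + 0.1250/12)^12 − 1 = 0.132416.
Compounded annually, the equivalent nominal rate is the EAR itself: 13.242%.

13.242%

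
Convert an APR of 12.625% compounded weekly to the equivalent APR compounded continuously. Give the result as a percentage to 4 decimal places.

12.6097%

EAR = (1 + 0.12625/52)^52 − 1 = 0.134392.
Equivalent continuous rate: r = ln(1 + 0.134392) = 0.126097 = 12.6097%.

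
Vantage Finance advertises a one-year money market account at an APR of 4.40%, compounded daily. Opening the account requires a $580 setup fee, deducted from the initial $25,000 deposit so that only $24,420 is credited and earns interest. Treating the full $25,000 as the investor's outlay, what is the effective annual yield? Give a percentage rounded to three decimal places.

Value after one year: 24,420 × (1 + 0.0440/365)^365 = 24,420 × 1.044980 = $25,518.40.
Effective yield on the $25,000 outlay: 25,518.40 / 25,000 − 1 = 0.020736 = 2.074%.

2.074%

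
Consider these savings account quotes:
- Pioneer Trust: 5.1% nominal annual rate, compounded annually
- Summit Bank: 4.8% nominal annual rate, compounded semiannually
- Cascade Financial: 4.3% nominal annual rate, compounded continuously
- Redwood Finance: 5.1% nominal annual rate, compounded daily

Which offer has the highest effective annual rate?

Redwood Finance

Pioneer Trust: compounded annually, EAR = 5.100%
Summit Bank: (1 + 0.048/2)^2 − 1 = 4.858%
Cascade Financial: e^0.043 − 1 = 4.394%
Redwood Finance: (1 + 0.051/365)^365 − 1 = 5.232%
The highest effective annual rate is Redwood Finance at 5.232%.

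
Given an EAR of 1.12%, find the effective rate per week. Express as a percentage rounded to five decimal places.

0.02142%

The per-week rate i satisfies (1 + i)^52 = 1 + 0.0112.
i = 1.0112^(1/52) − 1 = 0.0002142 = 0.02142%.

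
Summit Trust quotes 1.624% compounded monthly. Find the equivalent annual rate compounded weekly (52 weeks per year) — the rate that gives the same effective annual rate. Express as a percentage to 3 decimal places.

1.623%

EAR = (1 + 0.01624/12)^12 − 1 = 0.016361.
Solve (1 + r/52)^52 = 1.016361: r/52 = 1.016361^(1/52) − 1 = 0.000312, so r = 0.016232 = 1.623%.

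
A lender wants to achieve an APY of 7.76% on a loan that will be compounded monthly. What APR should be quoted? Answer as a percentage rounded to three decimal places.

7.497%

(1 + r/12)^12 − 1 = 0.0776, so 1 + r/12 = 1.0776^(1/12).
r/12 = 0.006247, so r = 0.074970 = 7.497%.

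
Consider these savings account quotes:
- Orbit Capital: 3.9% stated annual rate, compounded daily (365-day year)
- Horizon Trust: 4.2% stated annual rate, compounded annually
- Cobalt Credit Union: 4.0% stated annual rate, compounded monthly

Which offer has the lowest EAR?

Orbit Capital: (1 + 0.039/365)^365 − 1 = 3.977%
Horizon Trust: compounded annually, EAR = 4.200%
Cobalt Credit Union: (1 + 0.040/12)^12 − 1 = 4.074%
The lowest effective annual rate is Orbit Capital at 3.977%.

Orbit Capital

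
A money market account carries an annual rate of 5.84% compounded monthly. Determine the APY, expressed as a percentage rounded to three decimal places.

5.999%

EAR = (1 + 0.0584/12)^12 − 1.
= 1.059989 − 1 = 5.999%.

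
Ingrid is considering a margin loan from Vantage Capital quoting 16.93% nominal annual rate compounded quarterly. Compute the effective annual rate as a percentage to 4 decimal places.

EAR = (1 + 0.1693/4)^4 − 1.
= (1 + 0.042325)^4 − 1 = 1.180355 − 1 = 18.0355%.

18.0355%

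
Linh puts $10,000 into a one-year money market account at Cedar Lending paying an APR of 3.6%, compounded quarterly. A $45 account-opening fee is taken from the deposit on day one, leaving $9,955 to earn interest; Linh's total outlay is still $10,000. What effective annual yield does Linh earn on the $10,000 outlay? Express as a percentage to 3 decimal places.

Value after one year: 9,955 × (1 + 0.036/4)^4 = 9,955 × 1.036489 = $10,318.25.
Effective yield on the $10,000 outlay: 10,318.25 / 10,000 − 1 = 0.031825 = 3.182%.

3.182%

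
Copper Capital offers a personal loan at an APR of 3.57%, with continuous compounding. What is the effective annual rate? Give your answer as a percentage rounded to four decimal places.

3.6345%

With continuous compounding, EAR = e^0.0357 − 1.
e^0.0357 = 1.036345, so EAR = 0.036345 = 3.6345%.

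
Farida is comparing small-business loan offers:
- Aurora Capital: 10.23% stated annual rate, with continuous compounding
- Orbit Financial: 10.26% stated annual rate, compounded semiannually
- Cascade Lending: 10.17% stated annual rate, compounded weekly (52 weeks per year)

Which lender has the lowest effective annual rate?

Aurora Capital: e^0.1023 − 1 = 10.772%
Orbit Financial: (1 + 0.1026/2)^2 − 1 = 10.523%
Cascade Lending: (1 + 0.1017/52)^52 − 1 = 10.694%
The lowest effective annual rate is Orbit Financial at 10.523%.

Orbit Financial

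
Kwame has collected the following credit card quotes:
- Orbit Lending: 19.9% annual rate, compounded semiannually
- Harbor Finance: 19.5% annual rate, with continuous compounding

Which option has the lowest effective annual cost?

Orbit Lending

Orbit Lending: (1 + 0.199/2)^2 − 1 = 20.890%
Harbor Finance: e^0.195 − 1 = 21.531%
The lowest effective annual rate is Orbit Lending at 20.890%.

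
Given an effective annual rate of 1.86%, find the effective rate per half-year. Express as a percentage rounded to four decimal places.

0.9257%

The per-half-year rate i satisfies (1 + i)^2 = 1 + 0.0186.
i = 1.0186^(1/2) − 1 = 0.0092572 = 0.9257%.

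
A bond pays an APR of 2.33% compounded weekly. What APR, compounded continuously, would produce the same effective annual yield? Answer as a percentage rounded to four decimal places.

EAR = (1 + 0.0233/52)^52 − 1 = 0.023568.
Equivalent continuous rate: r = ln(1 + 0.023568) = 0.023295 = 2.3295%.

2.3295%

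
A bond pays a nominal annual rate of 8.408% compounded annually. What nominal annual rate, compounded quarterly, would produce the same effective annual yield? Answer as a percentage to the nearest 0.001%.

Compounded annually, EAR = nominal = 0.084080.
Solve (1 + r/4)^4 = 1.084080: r/4 = 1.084080^(1/4) − 1 = 0.020388, so r = 0.081552 = 8.155%.

8.155%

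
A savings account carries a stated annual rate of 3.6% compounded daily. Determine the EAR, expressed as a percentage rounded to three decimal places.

EAR = (1 + 0.036/365)^365 − 1.
= (1 + 0.000099)^365 − 1 = 1.036654 − 1 = 3.665%.

3.665%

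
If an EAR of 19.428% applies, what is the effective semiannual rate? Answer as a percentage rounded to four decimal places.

9.2831%

The per-half-year rate i satisfies (1 + i)^2 = 1 + 0.19428.
i = 1.19428^(1/2) − 1 = 0.0928312 = 9.2831%.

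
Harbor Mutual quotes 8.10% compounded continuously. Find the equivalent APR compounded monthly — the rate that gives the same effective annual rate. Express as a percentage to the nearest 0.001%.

EAR under continuous compounding: e^0.0810 − 1 = 0.084371.
Solve (1 + r/12)^12 = 1.084371: r/12 = 1.084371^(1/12) − 1 = 0.006773, so r = 0.081274 = 8.127%.

8.127%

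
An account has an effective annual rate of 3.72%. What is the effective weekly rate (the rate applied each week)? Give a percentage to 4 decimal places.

The per-week rate i satisfies (1 + i)^52 = 1 + 0.0372.
i = 1.0372^(1/52) − 1 = 0.0007026 = 0.0703%.

0.0703%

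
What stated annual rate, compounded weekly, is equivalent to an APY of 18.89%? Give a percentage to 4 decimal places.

17.3317%

(1 + r/52)^52 − 1 = 0.1889, so 1 + r/52 = 1.1889^(1/52).
r/52 = 0.003333, so r = 0.173317 = 17.3317%.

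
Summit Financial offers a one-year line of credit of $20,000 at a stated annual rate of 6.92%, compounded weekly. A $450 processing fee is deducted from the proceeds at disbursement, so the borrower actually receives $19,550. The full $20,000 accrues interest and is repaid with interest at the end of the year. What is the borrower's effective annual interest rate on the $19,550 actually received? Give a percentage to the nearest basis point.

Amount owed after one year: 20,000 × (1 + 0.0692/52)^52 = 20,000 × 1.071601 = $21,432.02.
Effective rate on net proceeds: 21,432.02 / 19,550 − 1 = 0.096267 = 9.63%.

9.63%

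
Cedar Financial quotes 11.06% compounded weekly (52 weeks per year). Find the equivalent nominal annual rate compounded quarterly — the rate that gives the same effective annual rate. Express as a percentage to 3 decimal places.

EAR = (1 + 0.1106/52)^52 − 1 = 0.116817.
Solve (1 + r/4)^4 = 1.116817: r/4 = 1.116817^(1/4) − 1 = 0.028006, so r = 0.112022 = 11.202%.

11.202%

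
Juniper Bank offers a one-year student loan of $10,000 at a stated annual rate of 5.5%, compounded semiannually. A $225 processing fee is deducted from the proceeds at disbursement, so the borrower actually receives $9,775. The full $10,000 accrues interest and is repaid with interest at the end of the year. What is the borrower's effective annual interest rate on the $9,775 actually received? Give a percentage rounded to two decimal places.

Amount owed after one year: 10,000 × (1 + 0.055/2)^2 = 10,000 × 1.055756 = $10,557.56.
Effective rate on net proceeds: 10,557.56 / 9,775 − 1 = 0.080058 = 8.01%.

8.01%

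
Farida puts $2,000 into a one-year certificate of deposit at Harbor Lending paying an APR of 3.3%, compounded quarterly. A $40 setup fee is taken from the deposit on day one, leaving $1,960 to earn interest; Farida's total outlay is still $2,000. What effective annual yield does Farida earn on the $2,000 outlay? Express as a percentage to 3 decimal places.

Value after one year: 1,960 × (1 + 0.033/4)^4 = 1,960 × 1.033411 = $2,025.48.
Effective yield on the $2,000 outlay: 2,025.48 / 2,000 − 1 = 0.012742 = 1.274%.

1.274%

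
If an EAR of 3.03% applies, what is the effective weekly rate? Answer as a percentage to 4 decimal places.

0.0574%

The per-week rate i satisfies (1 + i)^52 = 1 + 0.0303.
i = 1.0303^(1/52) − 1 = 0.0005742 = 0.0574%.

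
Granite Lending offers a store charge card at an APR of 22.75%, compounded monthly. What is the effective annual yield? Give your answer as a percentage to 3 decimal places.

EAR = (1 + 0.2275/12)^12 − 1.
= (1 + 0.018958)^12 − 1 = 1.252787 − 1 = 25.279%.

25.279%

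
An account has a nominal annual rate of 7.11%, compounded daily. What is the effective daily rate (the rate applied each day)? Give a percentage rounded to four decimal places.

0.0195%

With a nominal annual rate compounded daily, the periodic rate is the nominal rate divided by 365.
i = 0.0711 / 365 = 0.0001948 = 0.0195%.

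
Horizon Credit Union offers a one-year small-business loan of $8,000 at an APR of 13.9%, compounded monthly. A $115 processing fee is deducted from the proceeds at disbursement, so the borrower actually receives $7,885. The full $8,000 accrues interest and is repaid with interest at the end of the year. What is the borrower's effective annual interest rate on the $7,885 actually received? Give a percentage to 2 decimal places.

16.50%

Amount owed after one year: 8,000 × (1 + 0.139/12)^12 = 8,000 × 1.148206 = $9,185.65.
Effective rate on net proceeds: 9,185.65 / 7,885 − 1 = 0.164953 = 16.50%.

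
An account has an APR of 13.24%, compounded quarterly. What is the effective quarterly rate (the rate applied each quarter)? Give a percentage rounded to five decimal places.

With a nominal annual rate compounded quarterly, the periodic rate is the nominal rate divided by 4.
i = 0.1324 / 4 = 0.0331000 = 3.31000%.

3.31000%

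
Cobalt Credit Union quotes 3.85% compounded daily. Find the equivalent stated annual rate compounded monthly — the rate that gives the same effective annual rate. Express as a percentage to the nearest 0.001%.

3.856%

EAR = (1 + 0.0385/365)^365 − 1 = 0.039249.
Solve (1 + r/12)^12 = 1.039249: r/12 = 1.039249^(1/12) − 1 = 0.003213, so r = 0.038560 = 3.856%.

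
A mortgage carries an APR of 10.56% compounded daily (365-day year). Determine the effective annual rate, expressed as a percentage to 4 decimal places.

EAR = (1 + 0.1056/365)^365 − 1.
= 1.111360 − 1 = 11.1360%.

11.1360%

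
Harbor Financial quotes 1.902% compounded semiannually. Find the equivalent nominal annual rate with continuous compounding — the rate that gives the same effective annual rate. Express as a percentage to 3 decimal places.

1.893%

EAR = (1 + 0.01902/2)^2 − 1 = 0.019110.
Equivalent continuous rate: r = ln(1 + 0.019110) = 0.018930 = 1.893%.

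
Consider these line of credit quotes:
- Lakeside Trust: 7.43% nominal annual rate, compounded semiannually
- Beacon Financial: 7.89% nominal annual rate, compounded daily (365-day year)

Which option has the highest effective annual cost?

Lakeside Trust: (1 + 0.0743/2)^2 − 1 = 7.568%
Beacon Financial: (1 + 0.0789/365)^365 − 1 = 8.209%
The highest effective annual rate is Beacon Financial at 8.209%.

Beacon Financial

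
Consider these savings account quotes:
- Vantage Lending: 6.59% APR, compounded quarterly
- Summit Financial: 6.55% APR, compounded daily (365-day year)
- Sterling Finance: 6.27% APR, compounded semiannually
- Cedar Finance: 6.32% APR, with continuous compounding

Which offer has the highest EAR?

Vantage Lending: (1 + 0.0659/4)^4 − 1 = 6.755%
Summit Financial: (1 + 0.0655/365)^365 − 1 = 6.769%
Sterling Finance: (1 + 0.0627/2)^2 − 1 = 6.368%
Cedar Finance: e^0.0632 − 1 = 6.524%
The highest effective annual rate is Summit Financial at 6.769%.

Summit Financial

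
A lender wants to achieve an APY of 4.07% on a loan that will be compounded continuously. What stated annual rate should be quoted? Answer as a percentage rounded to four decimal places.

Continuous: nominal r satisfies e^r − 1 = 0.0407.
r = ln(1 + 0.0407) = ln(1.0407) = 0.039894 = 3.9894%.

3.9894%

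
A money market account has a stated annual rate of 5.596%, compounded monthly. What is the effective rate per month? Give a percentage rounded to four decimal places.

0.4663%

With a nominal annual rate compounded monthly, the periodic rate is the nominal rate divided by 12.
i = 0.05596 / 12 = 0.0046633 = 0.4663%.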